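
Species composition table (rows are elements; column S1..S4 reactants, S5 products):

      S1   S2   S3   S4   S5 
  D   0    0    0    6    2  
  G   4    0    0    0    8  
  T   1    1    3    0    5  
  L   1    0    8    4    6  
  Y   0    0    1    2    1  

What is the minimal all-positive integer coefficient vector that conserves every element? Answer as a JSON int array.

D: 6·0+6·0+1·0+1·6 = 6 | 3·2 = 6
G: 6·4+6·0+1·0+1·0 = 24 | 3·8 = 24
T: 6·1+6·1+1·3+1·0 = 15 | 3·5 = 15
L: 6·1+6·0+1·8+1·4 = 18 | 3·6 = 18
Y: 6·0+6·0+1·1+1·2 = 3 | 3·1 = 3
gcd(6,6,1,1,3) = 1

Coefficients: [6, 6, 1, 1, 3]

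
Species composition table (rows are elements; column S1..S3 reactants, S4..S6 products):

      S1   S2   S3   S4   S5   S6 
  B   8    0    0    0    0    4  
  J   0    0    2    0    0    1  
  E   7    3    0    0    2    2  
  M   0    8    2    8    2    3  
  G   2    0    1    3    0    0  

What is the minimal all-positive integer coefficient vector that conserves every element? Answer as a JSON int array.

B: 1·8+3·0+1·0 = 8 | 1·0+6·0+2·4 = 8
J: 1·0+3·0+1·2 = 2 | 1·0+6·0+2·1 = 2
E: 1·7+3·3+1·0 = 16 | 1·0+6·2+2·2 = 16
M: 1·0+3·8+1·2 = 26 | 1·8+6·2+2·3 = 26
G: 1·2+3·0+1·1 = 3 | 1·3+6·0+2·0 = 3
gcd(1,3,1,1,6,2) = 1

Coefficients: [1, 3, 1, 1, 6, 2]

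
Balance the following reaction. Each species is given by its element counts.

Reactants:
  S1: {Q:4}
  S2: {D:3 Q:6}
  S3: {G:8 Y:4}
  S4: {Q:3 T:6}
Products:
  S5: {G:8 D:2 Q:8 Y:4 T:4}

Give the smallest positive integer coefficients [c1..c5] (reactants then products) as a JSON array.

Coefficients: [3, 4, 6, 4, 6]

G: 3·0+4·0+6·8+4·0 = 48 | 6·8 = 48
D: 3·0+4·3+6·0+4·0 = 12 | 6·2 = 12
Q: 3·4+4·6+6·0+4·3 = 48 | 6·8 = 48
Y: 3·0+4·0+6·4+4·0 = 24 | 6·4 = 24
T: 3·0+4·0+6·0+4·6 = 24 | 6·4 = 24
gcd(3,4,6,4,6) = 1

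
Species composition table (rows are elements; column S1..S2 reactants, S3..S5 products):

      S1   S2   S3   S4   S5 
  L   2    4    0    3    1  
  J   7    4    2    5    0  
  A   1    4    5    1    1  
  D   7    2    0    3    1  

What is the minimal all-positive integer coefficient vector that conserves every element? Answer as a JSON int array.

L: 2·2+5·4 = 24 | 2·0+6·3+6·1 = 24
J: 2·7+5·4 = 34 | 2·2+6·5+6·0 = 34
A: 2·1+5·4 = 22 | 2·5+6·1+6·1 = 22
D: 2·7+5·2 = 24 | 2·0+6·3+6·1 = 24
gcd(2,5,2,6,6) = 1

Coefficients: [2, 5, 2, 6, 6]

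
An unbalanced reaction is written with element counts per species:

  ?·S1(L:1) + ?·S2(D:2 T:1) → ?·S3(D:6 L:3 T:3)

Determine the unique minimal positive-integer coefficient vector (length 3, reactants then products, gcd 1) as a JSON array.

D: 3·0+3·2 = 6 | 1·6 = 6
L: 3·1+3·0 = 3 | 1·3 = 3
T: 3·0+3·1 = 3 | 1·3 = 3
gcd(3,3,1) = 1

Coefficients: [3, 3, 1]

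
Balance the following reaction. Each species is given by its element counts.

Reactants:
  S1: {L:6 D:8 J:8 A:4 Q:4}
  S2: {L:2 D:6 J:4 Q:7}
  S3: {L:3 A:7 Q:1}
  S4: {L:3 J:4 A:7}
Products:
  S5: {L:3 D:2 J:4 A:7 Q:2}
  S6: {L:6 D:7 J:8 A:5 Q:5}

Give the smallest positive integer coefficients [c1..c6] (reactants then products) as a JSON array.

Coefficients: [4, 3, 1, 5, 4, 6]

L: 4·6+3·2+1·3+5·3 = 48 | 4·3+6·6 = 48
D: 4·8+3·6+1·0+5·0 = 50 | 4·2+6·7 = 50
J: 4·8+3·4+1·0+5·4 = 64 | 4·4+6·8 = 64
A: 4·4+3·0+1·7+5·7 = 58 | 4·7+6·5 = 58
Q: 4·4+3·7+1·1+5·0 = 38 | 4·2+6·5 = 38
gcd(4,3,1,5,4,6) = 1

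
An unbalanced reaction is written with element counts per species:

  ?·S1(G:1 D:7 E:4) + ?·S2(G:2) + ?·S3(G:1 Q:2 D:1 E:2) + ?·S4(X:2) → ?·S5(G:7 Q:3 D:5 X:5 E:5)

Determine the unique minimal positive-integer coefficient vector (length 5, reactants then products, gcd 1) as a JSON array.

G: 1·1+5·2+3·1+5·0 = 14 | 2·7 = 14
Q: 1·0+5·0+3·2+5·0 = 6 | 2·3 = 6
D: 1·7+5·0+3·1+5·0 = 10 | 2·5 = 10
X: 1·0+5·0+3·0+5·2 = 10 | 2·5 = 10
E: 1·4+5·0+3·2+5·0 = 10 | 2·5 = 10
gcd(1,5,3,5,2) = 1

Coefficients: [1, 5, 3, 5, 2]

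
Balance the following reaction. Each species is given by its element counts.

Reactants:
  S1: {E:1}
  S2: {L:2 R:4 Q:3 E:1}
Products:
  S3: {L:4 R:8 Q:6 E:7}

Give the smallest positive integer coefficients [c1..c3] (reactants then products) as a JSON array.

L: 5·0+2·2 = 4 | 1·4 = 4
R: 5·0+2·4 = 8 | 1·8 = 8
Q: 5·0+2·3 = 6 | 1·6 = 6
E: 5·1+2·1 = 7 | 1·7 = 7
gcd(5,2,1) = 1

Coefficients: [5, 2, 1]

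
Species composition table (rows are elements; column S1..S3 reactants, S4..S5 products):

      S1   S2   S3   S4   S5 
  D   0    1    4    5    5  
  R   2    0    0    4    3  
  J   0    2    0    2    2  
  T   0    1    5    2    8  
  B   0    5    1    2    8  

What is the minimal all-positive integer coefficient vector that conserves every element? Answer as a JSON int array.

Coefficients: [5, 3, 3, 1, 2]

D: 5·0+3·1+3·4 = 15 | 1·5+2·5 = 15
R: 5·2+3·0+3·0 = 10 | 1·4+2·3 = 10
J: 5·0+3·2+3·0 = 6 | 1·2+2·2 = 6
T: 5·0+3·1+3·5 = 18 | 1·2+2·8 = 18
B: 5·0+3·5+3·1 = 18 | 1·2+2·8 = 18
gcd(5,3,3,1,2) = 1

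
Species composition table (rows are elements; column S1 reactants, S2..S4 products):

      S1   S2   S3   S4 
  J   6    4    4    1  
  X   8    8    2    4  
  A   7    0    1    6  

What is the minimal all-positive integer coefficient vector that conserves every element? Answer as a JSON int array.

Coefficients: [4, 1, 4, 4]

J: 4·6 = 24 | 1·4+4·4+4·1 = 24
X: 4·8 = 32 | 1·8+4·2+4·4 = 32
A: 4·7 = 28 | 1·0+4·1+4·6 = 28
gcd(4,1,4,4) = 1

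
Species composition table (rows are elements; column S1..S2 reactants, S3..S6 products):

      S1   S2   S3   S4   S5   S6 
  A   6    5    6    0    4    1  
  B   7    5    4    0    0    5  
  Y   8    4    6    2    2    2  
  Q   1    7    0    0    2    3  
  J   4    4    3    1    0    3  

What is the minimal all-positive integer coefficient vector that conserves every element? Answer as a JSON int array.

A: 2·6+3·5 = 27 | 1·6+2·0+4·4+5·1 = 27
B: 2·7+3·5 = 29 | 1·4+2·0+4·0+5·5 = 29
Y: 2·8+3·4 = 28 | 1·6+2·2+4·2+5·2 = 28
Q: 2·1+3·7 = 23 | 1·0+2·0+4·2+5·3 = 23
J: 2·4+3·4 = 20 | 1·3+2·1+4·0+5·3 = 20
gcd(2,3,1,2,4,5) = 1

Coefficients: [2, 3, 1, 2, 4, 5]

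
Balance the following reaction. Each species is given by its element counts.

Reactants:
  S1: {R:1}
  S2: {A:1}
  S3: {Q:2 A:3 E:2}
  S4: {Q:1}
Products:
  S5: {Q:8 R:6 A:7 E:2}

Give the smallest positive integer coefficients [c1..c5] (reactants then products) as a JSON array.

Coefficients: [6, 4, 1, 6, 1]

Q: 6·0+4·0+1·2+6·1 = 8 | 1·8 = 8
R: 6·1+4·0+1·0+6·0 = 6 | 1·6 = 6
A: 6·0+4·1+1·3+6·0 = 7 | 1·7 = 7
E: 6·0+4·0+1·2+6·0 = 2 | 1·2 = 2
gcd(6,4,1,6,1) = 1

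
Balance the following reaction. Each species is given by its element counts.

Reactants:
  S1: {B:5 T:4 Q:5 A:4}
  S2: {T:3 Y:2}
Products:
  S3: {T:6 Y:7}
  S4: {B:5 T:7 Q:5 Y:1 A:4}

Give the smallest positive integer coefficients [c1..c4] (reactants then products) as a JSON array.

B: 3·5+5·0 = 15 | 1·0+3·5 = 15
T: 3·4+5·3 = 27 | 1·6+3·7 = 27
Q: 3·5+5·0 = 15 | 1·0+3·5 = 15
Y: 3·0+5·2 = 10 | 1·7+3·1 = 10
A: 3·4+5·0 = 12 | 1·0+3·4 = 12
gcd(3,5,1,3) = 1

Coefficients: [3, 5, 1, 3]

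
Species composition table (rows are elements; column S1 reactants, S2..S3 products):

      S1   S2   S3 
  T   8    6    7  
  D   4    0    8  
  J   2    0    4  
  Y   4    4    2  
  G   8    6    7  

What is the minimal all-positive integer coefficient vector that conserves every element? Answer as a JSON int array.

Coefficients: [4, 3, 2]

T: 4·8 = 32 | 3·6+2·7 = 32
D: 4·4 = 16 | 3·0+2·8 = 16
J: 4·2 = 8 | 3·0+2·4 = 8
Y: 4·4 = 16 | 3·4+2·2 = 16
G: 4·8 = 32 | 3·6+2·7 = 32
gcd(4,3,2) = 1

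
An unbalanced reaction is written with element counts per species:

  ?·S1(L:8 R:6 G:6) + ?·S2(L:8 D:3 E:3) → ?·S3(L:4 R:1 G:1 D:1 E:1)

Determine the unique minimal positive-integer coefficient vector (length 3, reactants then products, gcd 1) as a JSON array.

Coefficients: [1, 2, 6]

L: 1·8+2·8 = 24 | 6·4 = 24
R: 1·6+2·0 = 6 | 6·1 = 6
G: 1·6+2·0 = 6 | 6·1 = 6
D: 1·0+2·3 = 6 | 6·1 = 6
E: 1·0+2·3 = 6 | 6·1 = 6
gcd(1,2,6) = 1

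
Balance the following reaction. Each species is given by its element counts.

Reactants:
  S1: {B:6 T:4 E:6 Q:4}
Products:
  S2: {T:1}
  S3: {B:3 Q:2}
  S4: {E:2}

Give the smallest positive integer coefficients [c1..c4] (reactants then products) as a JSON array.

B: 1·6 = 6 | 4·0+2·3+3·0 = 6
T: 1·4 = 4 | 4·1+2·0+3·0 = 4
E: 1·6 = 6 | 4·0+2·0+3·2 = 6
Q: 1·4 = 4 | 4·0+2·2+3·0 = 4
gcd(1,4,2,3) = 1

Coefficients: [1, 4, 2, 3]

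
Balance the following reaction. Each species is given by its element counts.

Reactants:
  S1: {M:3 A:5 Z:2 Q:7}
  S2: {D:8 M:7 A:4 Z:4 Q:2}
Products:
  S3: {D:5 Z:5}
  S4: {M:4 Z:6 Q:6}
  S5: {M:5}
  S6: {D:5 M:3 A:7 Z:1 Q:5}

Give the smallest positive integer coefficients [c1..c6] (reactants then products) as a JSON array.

D: 3·0+5·8 = 40 | 3·5+1·0+5·0+5·5 = 40
M: 3·3+5·7 = 44 | 3·0+1·4+5·5+5·3 = 44
A: 3·5+5·4 = 35 | 3·0+1·0+5·0+5·7 = 35
Z: 3·2+5·4 = 26 | 3·5+1·6+5·0+5·1 = 26
Q: 3·7+5·2 = 31 | 3·0+1·6+5·0+5·5 = 31
gcd(3,5,3,1,5,5) = 1

Coefficients: [3, 5, 3, 1, 5, 5]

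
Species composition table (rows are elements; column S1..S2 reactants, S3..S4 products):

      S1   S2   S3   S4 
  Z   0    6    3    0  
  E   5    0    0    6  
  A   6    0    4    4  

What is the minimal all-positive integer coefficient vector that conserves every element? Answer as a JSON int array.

Coefficients: [6, 2, 4, 5]

Z: 6·0+2·6 = 12 | 4·3+5·0 = 12
E: 6·5+2·0 = 30 | 4·0+5·6 = 30
A: 6·6+2·0 = 36 | 4·4+5·4 = 36
gcd(6,2,4,5) = 1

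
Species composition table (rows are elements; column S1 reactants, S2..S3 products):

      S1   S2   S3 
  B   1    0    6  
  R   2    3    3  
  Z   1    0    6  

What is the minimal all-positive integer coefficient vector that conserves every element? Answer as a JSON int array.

Coefficients: [6, 3, 1]

B: 6·1 = 6 | 3·0+1·6 = 6
R: 6·2 = 12 | 3·3+1·3 = 12
Z: 6·1 = 6 | 3·0+1·6 = 6
gcd(6,3,1) = 1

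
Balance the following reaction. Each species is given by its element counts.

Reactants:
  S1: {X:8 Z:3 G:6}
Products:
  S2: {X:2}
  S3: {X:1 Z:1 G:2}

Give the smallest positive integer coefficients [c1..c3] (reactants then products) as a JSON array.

X: 2·8 = 16 | 5·2+6·1 = 16
Z: 2·3 = 6 | 5·0+6·1 = 6
G: 2·6 = 12 | 5·0+6·2 = 12
gcd(2,5,6) = 1

Coefficients: [2, 5, 6]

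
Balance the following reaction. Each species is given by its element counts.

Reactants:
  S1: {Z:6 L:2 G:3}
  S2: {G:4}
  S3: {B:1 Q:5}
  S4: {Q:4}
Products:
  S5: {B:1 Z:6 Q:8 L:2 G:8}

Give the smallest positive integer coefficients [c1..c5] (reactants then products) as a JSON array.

Coefficients: [4, 5, 4, 3, 4]

B: 4·0+5·0+4·1+3·0 = 4 | 4·1 = 4
Z: 4·6+5·0+4·0+3·0 = 24 | 4·6 = 24
Q: 4·0+5·0+4·5+3·4 = 32 | 4·8 = 32
L: 4·2+5·0+4·0+3·0 = 8 | 4·2 = 8
G: 4·3+5·4+4·0+3·0 = 32 | 4·8 = 32
gcd(4,5,4,3,4) = 1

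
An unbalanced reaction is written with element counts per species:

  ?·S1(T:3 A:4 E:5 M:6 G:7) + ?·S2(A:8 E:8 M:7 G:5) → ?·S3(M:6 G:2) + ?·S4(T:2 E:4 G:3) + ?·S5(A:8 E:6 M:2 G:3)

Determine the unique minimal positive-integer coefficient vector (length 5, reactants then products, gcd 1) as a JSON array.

T: 2·3+4·0 = 6 | 5·0+3·2+5·0 = 6
A: 2·4+4·8 = 40 | 5·0+3·0+5·8 = 40
E: 2·5+4·8 = 42 | 5·0+3·4+5·6 = 42
M: 2·6+4·7 = 40 | 5·6+3·0+5·2 = 40
G: 2·7+4·5 = 34 | 5·2+3·3+5·3 = 34
gcd(2,4,5,3,5) = 1

Coefficients: [2, 4, 5, 3, 5]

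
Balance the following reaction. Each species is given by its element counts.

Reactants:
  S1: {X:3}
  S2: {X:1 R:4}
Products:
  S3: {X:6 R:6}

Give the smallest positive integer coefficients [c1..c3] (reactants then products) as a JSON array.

X: 3·3+3·1 = 12 | 2·6 = 12
R: 3·0+3·4 = 12 | 2·6 = 12
gcd(3,3,2) = 1

Coefficients: [3, 3, 2]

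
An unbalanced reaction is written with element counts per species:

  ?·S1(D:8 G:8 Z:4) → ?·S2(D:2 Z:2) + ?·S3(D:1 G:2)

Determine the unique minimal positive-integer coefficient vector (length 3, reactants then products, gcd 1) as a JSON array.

D: 1·8 = 8 | 2·2+4·1 = 8
G: 1·8 = 8 | 2·0+4·2 = 8
Z: 1·4 = 4 | 2·2+4·0 = 4
gcd(1,2,4) = 1

Coefficients: [1, 2, 4]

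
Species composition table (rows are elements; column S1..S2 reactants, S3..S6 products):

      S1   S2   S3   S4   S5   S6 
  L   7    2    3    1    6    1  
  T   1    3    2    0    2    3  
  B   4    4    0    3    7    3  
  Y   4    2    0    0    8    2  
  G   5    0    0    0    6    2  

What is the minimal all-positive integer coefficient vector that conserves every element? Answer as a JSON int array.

L: 4·7+5·2 = 38 | 5·3+4·1+3·6+1·1 = 38
T: 4·1+5·3 = 19 | 5·2+4·0+3·2+1·3 = 19
B: 4·4+5·4 = 36 | 5·0+4·3+3·7+1·3 = 36
Y: 4·4+5·2 = 26 | 5·0+4·0+3·8+1·2 = 26
G: 4·5+5·0 = 20 | 5·0+4·0+3·6+1·2 = 20
gcd(4,5,5,4,3,1) = 1

Coefficients: [4, 5, 5, 4, 3, 1]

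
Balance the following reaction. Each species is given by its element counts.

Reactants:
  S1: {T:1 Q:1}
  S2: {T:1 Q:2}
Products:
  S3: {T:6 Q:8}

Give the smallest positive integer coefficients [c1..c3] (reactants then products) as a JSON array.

Coefficients: [4, 2, 1]

T: 4·1+2·1 = 6 | 1·6 = 6
Q: 4·1+2·2 = 8 | 1·8 = 8
gcd(4,2,1) = 1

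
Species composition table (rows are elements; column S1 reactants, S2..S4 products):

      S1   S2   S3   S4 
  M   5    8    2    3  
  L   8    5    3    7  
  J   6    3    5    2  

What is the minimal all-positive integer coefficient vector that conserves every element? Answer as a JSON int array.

Coefficients: [6, 1, 5, 4]

M: 6·5 = 30 | 1·8+5·2+4·3 = 30
L: 6·8 = 48 | 1·5+5·3+4·7 = 48
J: 6·6 = 36 | 1·3+5·5+4·2 = 36
gcd(6,1,5,4) = 1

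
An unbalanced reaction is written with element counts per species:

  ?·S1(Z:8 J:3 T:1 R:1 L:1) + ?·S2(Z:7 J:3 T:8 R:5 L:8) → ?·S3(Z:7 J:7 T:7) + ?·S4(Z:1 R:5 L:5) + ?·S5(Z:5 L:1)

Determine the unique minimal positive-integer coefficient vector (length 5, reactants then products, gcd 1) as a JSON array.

Coefficients: [5, 2, 3, 3, 6]

Z: 5·8+2·7 = 54 | 3·7+3·1+6·5 = 54
J: 5·3+2·3 = 21 | 3·7+3·0+6·0 = 21
T: 5·1+2·8 = 21 | 3·7+3·0+6·0 = 21
R: 5·1+2·5 = 15 | 3·0+3·5+6·0 = 15
L: 5·1+2·8 = 21 | 3·0+3·5+6·1 = 21
gcd(5,2,3,3,6) = 1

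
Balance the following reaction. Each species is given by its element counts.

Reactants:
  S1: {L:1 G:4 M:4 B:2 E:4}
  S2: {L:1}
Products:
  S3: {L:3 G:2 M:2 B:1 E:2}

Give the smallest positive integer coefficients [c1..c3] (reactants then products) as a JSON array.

Coefficients: [1, 5, 2]

L: 1·1+5·1 = 6 | 2·3 = 6
G: 1·4+5·0 = 4 | 2·2 = 4
M: 1·4+5·0 = 4 | 2·2 = 4
B: 1·2+5·0 = 2 | 2·1 = 2
E: 1·4+5·0 = 4 | 2·2 = 4
gcd(1,5,2) = 1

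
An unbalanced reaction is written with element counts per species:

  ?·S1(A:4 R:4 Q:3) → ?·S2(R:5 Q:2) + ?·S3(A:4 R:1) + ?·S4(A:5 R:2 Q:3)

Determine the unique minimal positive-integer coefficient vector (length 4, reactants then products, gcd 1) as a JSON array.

A: 6·4 = 24 | 3·0+1·4+4·5 = 24
R: 6·4 = 24 | 3·5+1·1+4·2 = 24
Q: 6·3 = 18 | 3·2+1·0+4·3 = 18
gcd(6,3,1,4) = 1

Coefficients: [6, 3, 1, 4]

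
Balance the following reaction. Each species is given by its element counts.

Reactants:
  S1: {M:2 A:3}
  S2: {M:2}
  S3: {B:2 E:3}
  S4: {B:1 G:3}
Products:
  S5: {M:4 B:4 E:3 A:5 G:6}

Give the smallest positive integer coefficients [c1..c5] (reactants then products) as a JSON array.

M: 5·2+1·2+3·0+6·0 = 12 | 3·4 = 12
B: 5·0+1·0+3·2+6·1 = 12 | 3·4 = 12
E: 5·0+1·0+3·3+6·0 = 9 | 3·3 = 9
A: 5·3+1·0+3·0+6·0 = 15 | 3·5 = 15
G: 5·0+1·0+3·0+6·3 = 18 | 3·6 = 18
gcd(5,1,3,6,3) = 1

Coefficients: [5, 1, 3, 6, 3]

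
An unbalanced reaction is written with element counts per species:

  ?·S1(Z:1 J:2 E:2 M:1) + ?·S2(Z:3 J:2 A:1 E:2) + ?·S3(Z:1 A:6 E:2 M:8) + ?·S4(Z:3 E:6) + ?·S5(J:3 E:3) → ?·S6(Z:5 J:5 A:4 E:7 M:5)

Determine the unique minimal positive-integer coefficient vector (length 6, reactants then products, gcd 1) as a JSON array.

Coefficients: [6, 6, 3, 1, 2, 6]

Z: 6·1+6·3+3·1+1·3+2·0 = 30 | 6·5 = 30
J: 6·2+6·2+3·0+1·0+2·3 = 30 | 6·5 = 30
A: 6·0+6·1+3·6+1·0+2·0 = 24 | 6·4 = 24
E: 6·2+6·2+3·2+1·6+2·3 = 42 | 6·7 = 42
M: 6·1+6·0+3·8+1·0+2·0 = 30 | 6·5 = 30
gcd(6,6,3,1,2,6) = 1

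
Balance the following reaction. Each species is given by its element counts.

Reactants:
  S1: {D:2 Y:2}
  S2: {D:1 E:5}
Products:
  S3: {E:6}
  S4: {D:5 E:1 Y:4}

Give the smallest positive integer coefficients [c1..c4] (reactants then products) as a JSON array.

Coefficients: [6, 3, 2, 3]

D: 6·2+3·1 = 15 | 2·0+3·5 = 15
E: 6·0+3·5 = 15 | 2·6+3·1 = 15
Y: 6·2+3·0 = 12 | 2·0+3·4 = 12
gcd(6,3,2,3) = 1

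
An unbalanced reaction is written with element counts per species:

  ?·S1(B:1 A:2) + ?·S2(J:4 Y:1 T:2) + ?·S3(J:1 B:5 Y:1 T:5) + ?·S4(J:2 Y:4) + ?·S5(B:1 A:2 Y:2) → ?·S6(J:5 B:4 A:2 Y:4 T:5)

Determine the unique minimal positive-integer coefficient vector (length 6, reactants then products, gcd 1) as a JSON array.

Coefficients: [1, 5, 3, 1, 4, 5]

J: 1·0+5·4+3·1+1·2+4·0 = 25 | 5·5 = 25
B: 1·1+5·0+3·5+1·0+4·1 = 20 | 5·4 = 20
A: 1·2+5·0+3·0+1·0+4·2 = 10 | 5·2 = 10
Y: 1·0+5·1+3·1+1·4+4·2 = 20 | 5·4 = 20
T: 1·0+5·2+3·5+1·0+4·0 = 25 | 5·5 = 25
gcd(1,5,3,1,4,5) = 1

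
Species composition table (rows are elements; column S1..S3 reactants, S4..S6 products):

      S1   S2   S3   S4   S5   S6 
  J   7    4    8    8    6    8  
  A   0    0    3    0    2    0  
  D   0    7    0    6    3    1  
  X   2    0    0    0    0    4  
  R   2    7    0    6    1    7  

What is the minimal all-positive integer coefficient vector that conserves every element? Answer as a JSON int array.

J: 6·7+6·4+2·8 = 82 | 5·8+3·6+3·8 = 82
A: 6·0+6·0+2·3 = 6 | 5·0+3·2+3·0 = 6
D: 6·0+6·7+2·0 = 42 | 5·6+3·3+3·1 = 42
X: 6·2+6·0+2·0 = 12 | 5·0+3·0+3·4 = 12
R: 6·2+6·7+2·0 = 54 | 5·6+3·1+3·7 = 54
gcd(6,6,2,5,3,3) = 1

Coefficients: [6, 6, 2, 5, 3, 3]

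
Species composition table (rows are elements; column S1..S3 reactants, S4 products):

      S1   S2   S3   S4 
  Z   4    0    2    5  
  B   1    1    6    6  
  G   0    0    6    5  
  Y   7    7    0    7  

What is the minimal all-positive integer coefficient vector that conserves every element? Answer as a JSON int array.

Z: 5·4+1·0+5·2 = 30 | 6·5 = 30
B: 5·1+1·1+5·6 = 36 | 6·6 = 36
G: 5·0+1·0+5·6 = 30 | 6·5 = 30
Y: 5·7+1·7+5·0 = 42 | 6·7 = 42
gcd(5,1,5,6) = 1

Coefficients: [5, 1, 5, 6]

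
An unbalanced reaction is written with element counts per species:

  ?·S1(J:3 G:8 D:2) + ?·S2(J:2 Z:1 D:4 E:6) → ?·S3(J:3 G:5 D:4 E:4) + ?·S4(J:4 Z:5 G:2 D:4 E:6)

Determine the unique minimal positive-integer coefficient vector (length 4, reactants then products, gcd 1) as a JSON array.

J: 4·3+5·2 = 22 | 6·3+1·4 = 22
Z: 4·0+5·1 = 5 | 6·0+1·5 = 5
G: 4·8+5·0 = 32 | 6·5+1·2 = 32
D: 4·2+5·4 = 28 | 6·4+1·4 = 28
E: 4·0+5·6 = 30 | 6·4+1·6 = 30
gcd(4,5,6,1) = 1

Coefficients: [4, 5, 6, 1]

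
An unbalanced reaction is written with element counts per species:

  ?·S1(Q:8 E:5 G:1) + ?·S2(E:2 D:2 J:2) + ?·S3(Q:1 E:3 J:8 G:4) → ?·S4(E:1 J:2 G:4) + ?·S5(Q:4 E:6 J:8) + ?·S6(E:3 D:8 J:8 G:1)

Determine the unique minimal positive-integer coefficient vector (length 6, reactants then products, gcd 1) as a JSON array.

Q: 1·8+4·0+4·1 = 12 | 4·0+3·4+1·0 = 12
E: 1·5+4·2+4·3 = 25 | 4·1+3·6+1·3 = 25
D: 1·0+4·2+4·0 = 8 | 4·0+3·0+1·8 = 8
J: 1·0+4·2+4·8 = 40 | 4·2+3·8+1·8 = 40
G: 1·1+4·0+4·4 = 17 | 4·4+3·0+1·1 = 17
gcd(1,4,4,4,3,1) = 1

Coefficients: [1, 4, 4, 4, 3, 1]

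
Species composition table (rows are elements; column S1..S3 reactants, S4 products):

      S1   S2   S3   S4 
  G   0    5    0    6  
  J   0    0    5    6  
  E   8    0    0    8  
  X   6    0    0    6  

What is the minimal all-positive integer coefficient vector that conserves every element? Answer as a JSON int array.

G: 5·0+6·5+6·0 = 30 | 5·6 = 30
J: 5·0+6·0+6·5 = 30 | 5·6 = 30
E: 5·8+6·0+6·0 = 40 | 5·8 = 40
X: 5·6+6·0+6·0 = 30 | 5·6 = 30
gcd(5,6,6,5) = 1

Coefficients: [5, 6, 6, 5]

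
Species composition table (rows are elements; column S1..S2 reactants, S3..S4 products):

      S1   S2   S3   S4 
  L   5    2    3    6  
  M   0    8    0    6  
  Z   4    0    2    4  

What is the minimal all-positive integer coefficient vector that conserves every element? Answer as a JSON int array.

L: 6·5+3·2 = 36 | 4·3+4·6 = 36
M: 6·0+3·8 = 24 | 4·0+4·6 = 24
Z: 6·4+3·0 = 24 | 4·2+4·4 = 24
gcd(6,3,4,4) = 1

Coefficients: [6, 3, 4, 4]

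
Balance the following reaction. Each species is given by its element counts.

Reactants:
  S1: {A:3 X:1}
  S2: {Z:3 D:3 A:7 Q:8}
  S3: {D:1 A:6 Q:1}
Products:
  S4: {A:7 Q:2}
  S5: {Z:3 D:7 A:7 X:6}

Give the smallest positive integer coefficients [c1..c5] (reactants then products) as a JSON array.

Coefficients: [6, 1, 4, 6, 1]

Z: 6·0+1·3+4·0 = 3 | 6·0+1·3 = 3
D: 6·0+1·3+4·1 = 7 | 6·0+1·7 = 7
A: 6·3+1·7+4·6 = 49 | 6·7+1·7 = 49
Q: 6·0+1·8+4·1 = 12 | 6·2+1·0 = 12
X: 6·1+1·0+4·0 = 6 | 6·0+1·6 = 6
gcd(6,1,4,6,1) = 1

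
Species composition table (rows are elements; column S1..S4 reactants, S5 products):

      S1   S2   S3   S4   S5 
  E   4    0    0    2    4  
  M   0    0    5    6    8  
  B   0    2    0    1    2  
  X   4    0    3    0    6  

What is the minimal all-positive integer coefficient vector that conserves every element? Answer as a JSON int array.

E: 3·4+3·0+4·0+2·2 = 16 | 4·4 = 16
M: 3·0+3·0+4·5+2·6 = 32 | 4·8 = 32
B: 3·0+3·2+4·0+2·1 = 8 | 4·2 = 8
X: 3·4+3·0+4·3+2·0 = 24 | 4·6 = 24
gcd(3,3,4,2,4) = 1

Coefficients: [3, 3, 4, 2, 4]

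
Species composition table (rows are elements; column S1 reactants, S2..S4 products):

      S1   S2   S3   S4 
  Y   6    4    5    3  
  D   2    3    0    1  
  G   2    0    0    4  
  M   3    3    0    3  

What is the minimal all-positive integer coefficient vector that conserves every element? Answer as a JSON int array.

Y: 2·6 = 12 | 1·4+1·5+1·3 = 12
D: 2·2 = 4 | 1·3+1·0+1·1 = 4
G: 2·2 = 4 | 1·0+1·0+1·4 = 4
M: 2·3 = 6 | 1·3+1·0+1·3 = 6
gcd(2,1,1,1) = 1

Coefficients: [2, 1, 1, 1]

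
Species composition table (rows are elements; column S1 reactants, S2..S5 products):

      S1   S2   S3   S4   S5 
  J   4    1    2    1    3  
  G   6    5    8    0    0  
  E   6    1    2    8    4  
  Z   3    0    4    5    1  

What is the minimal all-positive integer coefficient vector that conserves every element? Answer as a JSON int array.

Coefficients: [6, 4, 2, 1, 5]

J: 6·4 = 24 | 4·1+2·2+1·1+5·3 = 24
G: 6·6 = 36 | 4·5+2·8+1·0+5·0 = 36
E: 6·6 = 36 | 4·1+2·2+1·8+5·4 = 36
Z: 6·3 = 18 | 4·0+2·4+1·5+5·1 = 18
gcd(6,4,2,1,5) = 1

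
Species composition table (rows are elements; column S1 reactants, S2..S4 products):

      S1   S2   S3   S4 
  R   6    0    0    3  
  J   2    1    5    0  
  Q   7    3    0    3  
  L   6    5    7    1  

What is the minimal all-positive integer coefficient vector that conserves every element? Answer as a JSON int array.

Coefficients: [3, 1, 1, 6]

R: 3·6 = 18 | 1·0+1·0+6·3 = 18
J: 3·2 = 6 | 1·1+1·5+6·0 = 6
Q: 3·7 = 21 | 1·3+1·0+6·3 = 21
L: 3·6 = 18 | 1·5+1·7+6·1 = 18
gcd(3,1,1,6) = 1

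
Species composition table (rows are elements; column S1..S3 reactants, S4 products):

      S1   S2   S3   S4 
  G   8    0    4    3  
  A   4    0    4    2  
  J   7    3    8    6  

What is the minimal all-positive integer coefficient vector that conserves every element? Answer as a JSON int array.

Coefficients: [1, 3, 1, 4]

G: 1·8+3·0+1·4 = 12 | 4·3 = 12
A: 1·4+3·0+1·4 = 8 | 4·2 = 8
J: 1·7+3·3+1·8 = 24 | 4·6 = 24
gcd(1,3,1,4) = 1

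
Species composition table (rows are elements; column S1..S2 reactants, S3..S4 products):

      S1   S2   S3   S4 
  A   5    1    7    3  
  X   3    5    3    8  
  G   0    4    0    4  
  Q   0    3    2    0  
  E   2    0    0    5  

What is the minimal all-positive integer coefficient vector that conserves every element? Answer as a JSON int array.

A: 5·5+2·1 = 27 | 3·7+2·3 = 27
X: 5·3+2·5 = 25 | 3·3+2·8 = 25
G: 5·0+2·4 = 8 | 3·0+2·4 = 8
Q: 5·0+2·3 = 6 | 3·2+2·0 = 6
E: 5·2+2·0 = 10 | 3·0+2·5 = 10
gcd(5,2,3,2) = 1

Coefficients: [5, 2, 3, 2]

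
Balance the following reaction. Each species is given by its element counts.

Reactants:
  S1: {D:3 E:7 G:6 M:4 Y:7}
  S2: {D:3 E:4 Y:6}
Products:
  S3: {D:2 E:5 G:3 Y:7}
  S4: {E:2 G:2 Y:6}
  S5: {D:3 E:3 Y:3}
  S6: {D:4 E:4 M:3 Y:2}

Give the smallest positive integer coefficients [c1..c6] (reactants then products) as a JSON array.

D: 3·3+6·3 = 27 | 4·2+3·0+1·3+4·4 = 27
E: 3·7+6·4 = 45 | 4·5+3·2+1·3+4·4 = 45
G: 3·6+6·0 = 18 | 4·3+3·2+1·0+4·0 = 18
M: 3·4+6·0 = 12 | 4·0+3·0+1·0+4·3 = 12
Y: 3·7+6·6 = 57 | 4·7+3·6+1·3+4·2 = 57
gcd(3,6,4,3,1,4) = 1

Coefficients: [3, 6, 4, 3, 1, 4]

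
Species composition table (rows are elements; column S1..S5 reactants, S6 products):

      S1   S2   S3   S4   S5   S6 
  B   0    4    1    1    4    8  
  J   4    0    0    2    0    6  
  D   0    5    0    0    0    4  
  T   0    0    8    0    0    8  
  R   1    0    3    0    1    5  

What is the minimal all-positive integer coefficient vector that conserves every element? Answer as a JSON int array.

Coefficients: [6, 4, 5, 3, 4, 5]

B: 6·0+4·4+5·1+3·1+4·4 = 40 | 5·8 = 40
J: 6·4+4·0+5·0+3·2+4·0 = 30 | 5·6 = 30
D: 6·0+4·5+5·0+3·0+4·0 = 20 | 5·4 = 20
T: 6·0+4·0+5·8+3·0+4·0 = 40 | 5·8 = 40
R: 6·1+4·0+5·3+3·0+4·1 = 25 | 5·5 = 25
gcd(6,4,5,3,4,5) = 1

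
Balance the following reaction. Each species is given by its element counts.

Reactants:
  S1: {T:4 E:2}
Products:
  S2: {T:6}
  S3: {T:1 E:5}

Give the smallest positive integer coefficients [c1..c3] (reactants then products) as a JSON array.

T: 5·4 = 20 | 3·6+2·1 = 20
E: 5·2 = 10 | 3·0+2·5 = 10
gcd(5,3,2) = 1

Coefficients: [5, 3, 2]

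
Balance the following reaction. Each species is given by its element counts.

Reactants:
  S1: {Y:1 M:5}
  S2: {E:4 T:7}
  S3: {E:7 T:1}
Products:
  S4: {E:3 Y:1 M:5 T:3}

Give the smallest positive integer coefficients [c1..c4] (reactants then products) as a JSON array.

E: 5·0+2·4+1·7 = 15 | 5·3 = 15
Y: 5·1+2·0+1·0 = 5 | 5·1 = 5
M: 5·5+2·0+1·0 = 25 | 5·5 = 25
T: 5·0+2·7+1·1 = 15 | 5·3 = 15
gcd(5,2,1,5) = 1

Coefficients: [5, 2, 1, 5]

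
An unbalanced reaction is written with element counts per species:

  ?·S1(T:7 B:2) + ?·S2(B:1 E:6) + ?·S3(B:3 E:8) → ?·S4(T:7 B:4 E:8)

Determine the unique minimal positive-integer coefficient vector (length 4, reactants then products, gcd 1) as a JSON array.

T: 5·7+4·0+2·0 = 35 | 5·7 = 35
B: 5·2+4·1+2·3 = 20 | 5·4 = 20
E: 5·0+4·6+2·8 = 40 | 5·8 = 40
gcd(5,4,2,5) = 1

Coefficients: [5, 4, 2, 5]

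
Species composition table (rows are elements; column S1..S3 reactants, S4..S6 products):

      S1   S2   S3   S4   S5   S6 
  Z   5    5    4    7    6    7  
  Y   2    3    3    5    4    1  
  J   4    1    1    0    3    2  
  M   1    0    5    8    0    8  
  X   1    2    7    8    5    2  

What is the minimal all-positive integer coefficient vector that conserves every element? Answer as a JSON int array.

Z: 2·5+6·5+6·4 = 64 | 3·7+6·6+1·7 = 64
Y: 2·2+6·3+6·3 = 40 | 3·5+6·4+1·1 = 40
J: 2·4+6·1+6·1 = 20 | 3·0+6·3+1·2 = 20
M: 2·1+6·0+6·5 = 32 | 3·8+6·0+1·8 = 32
X: 2·1+6·2+6·7 = 56 | 3·8+6·5+1·2 = 56
gcd(2,6,6,3,6,1) = 1

Coefficients: [2, 6, 6, 3, 6, 1]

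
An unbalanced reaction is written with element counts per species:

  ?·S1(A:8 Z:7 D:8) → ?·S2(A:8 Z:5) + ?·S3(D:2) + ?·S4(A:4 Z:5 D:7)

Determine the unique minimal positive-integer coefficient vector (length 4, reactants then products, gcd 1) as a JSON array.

Coefficients: [5, 3, 6, 4]

A: 5·8 = 40 | 3·8+6·0+4·4 = 40
Z: 5·7 = 35 | 3·5+6·0+4·5 = 35
D: 5·8 = 40 | 3·0+6·2+4·7 = 40
gcd(5,3,6,4) = 1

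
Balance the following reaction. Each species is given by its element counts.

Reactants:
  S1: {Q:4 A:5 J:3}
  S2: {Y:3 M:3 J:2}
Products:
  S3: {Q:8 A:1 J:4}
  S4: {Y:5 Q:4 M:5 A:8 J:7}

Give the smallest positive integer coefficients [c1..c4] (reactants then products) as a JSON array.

Coefficients: [5, 5, 1, 3]

Y: 5·0+5·3 = 15 | 1·0+3·5 = 15
Q: 5·4+5·0 = 20 | 1·8+3·4 = 20
M: 5·0+5·3 = 15 | 1·0+3·5 = 15
A: 5·5+5·0 = 25 | 1·1+3·8 = 25
J: 5·3+5·2 = 25 | 1·4+3·7 = 25
gcd(5,5,1,3) = 1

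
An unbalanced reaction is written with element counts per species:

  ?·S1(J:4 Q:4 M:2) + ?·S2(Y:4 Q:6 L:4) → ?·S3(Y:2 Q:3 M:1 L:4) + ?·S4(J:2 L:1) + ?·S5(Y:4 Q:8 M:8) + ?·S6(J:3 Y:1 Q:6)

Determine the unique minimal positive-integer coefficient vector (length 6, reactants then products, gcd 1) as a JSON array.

Coefficients: [5, 3, 2, 4, 1, 4]

J: 5·4+3·0 = 20 | 2·0+4·2+1·0+4·3 = 20
Y: 5·0+3·4 = 12 | 2·2+4·0+1·4+4·1 = 12
Q: 5·4+3·6 = 38 | 2·3+4·0+1·8+4·6 = 38
M: 5·2+3·0 = 10 | 2·1+4·0+1·8+4·0 = 10
L: 5·0+3·4 = 12 | 2·4+4·1+1·0+4·0 = 12
gcd(5,3,2,4,1,4) = 1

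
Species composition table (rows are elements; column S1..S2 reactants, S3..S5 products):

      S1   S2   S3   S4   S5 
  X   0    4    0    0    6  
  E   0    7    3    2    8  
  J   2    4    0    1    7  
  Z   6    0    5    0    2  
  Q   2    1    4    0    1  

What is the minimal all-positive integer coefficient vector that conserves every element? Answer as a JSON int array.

X: 3·0+6·4 = 24 | 2·0+2·0+4·6 = 24
E: 3·0+6·7 = 42 | 2·3+2·2+4·8 = 42
J: 3·2+6·4 = 30 | 2·0+2·1+4·7 = 30
Z: 3·6+6·0 = 18 | 2·5+2·0+4·2 = 18
Q: 3·2+6·1 = 12 | 2·4+2·0+4·1 = 12
gcd(3,6,2,2,4) = 1

Coefficients: [3, 6, 2, 2, 4]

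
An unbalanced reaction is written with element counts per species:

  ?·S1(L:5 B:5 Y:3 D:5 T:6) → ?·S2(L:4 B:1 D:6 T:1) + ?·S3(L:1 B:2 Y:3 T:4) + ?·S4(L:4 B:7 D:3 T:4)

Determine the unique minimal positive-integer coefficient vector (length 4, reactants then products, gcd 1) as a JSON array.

Coefficients: [3, 2, 3, 1]

L: 3·5 = 15 | 2·4+3·1+1·4 = 15
B: 3·5 = 15 | 2·1+3·2+1·7 = 15
Y: 3·3 = 9 | 2·0+3·3+1·0 = 9
D: 3·5 = 15 | 2·6+3·0+1·3 = 15
T: 3·6 = 18 | 2·1+3·4+1·4 = 18
gcd(3,2,3,1) = 1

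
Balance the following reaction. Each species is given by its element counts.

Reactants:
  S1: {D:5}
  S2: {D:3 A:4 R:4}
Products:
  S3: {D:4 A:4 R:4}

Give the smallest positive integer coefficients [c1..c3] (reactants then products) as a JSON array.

D: 1·5+5·3 = 20 | 5·4 = 20
A: 1·0+5·4 = 20 | 5·4 = 20
R: 1·0+5·4 = 20 | 5·4 = 20
gcd(1,5,5) = 1

Coefficients: [1, 5, 5]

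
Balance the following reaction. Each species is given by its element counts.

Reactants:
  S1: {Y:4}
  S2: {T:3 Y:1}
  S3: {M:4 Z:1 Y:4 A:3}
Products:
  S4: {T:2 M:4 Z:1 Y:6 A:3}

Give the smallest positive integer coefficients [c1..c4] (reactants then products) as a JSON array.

T: 1·0+2·3+3·0 = 6 | 3·2 = 6
M: 1·0+2·0+3·4 = 12 | 3·4 = 12
Z: 1·0+2·0+3·1 = 3 | 3·1 = 3
Y: 1·4+2·1+3·4 = 18 | 3·6 = 18
A: 1·0+2·0+3·3 = 9 | 3·3 = 9
gcd(1,2,3,3) = 1

Coefficients: [1, 2, 3, 3]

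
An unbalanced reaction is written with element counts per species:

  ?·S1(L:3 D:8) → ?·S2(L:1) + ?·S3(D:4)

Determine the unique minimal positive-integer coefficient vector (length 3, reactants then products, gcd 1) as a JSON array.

Coefficients: [1, 3, 2]

L: 1·3 = 3 | 3·1+2·0 = 3
D: 1·8 = 8 | 3·0+2·4 = 8
gcd(1,3,2) = 1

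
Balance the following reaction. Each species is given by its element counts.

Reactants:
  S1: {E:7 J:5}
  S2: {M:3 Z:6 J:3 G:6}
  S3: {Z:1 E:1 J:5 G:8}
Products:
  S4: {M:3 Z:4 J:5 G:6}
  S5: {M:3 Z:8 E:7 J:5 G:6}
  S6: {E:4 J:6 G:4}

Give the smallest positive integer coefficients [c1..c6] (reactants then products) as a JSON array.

M: 4·0+3·3+2·0 = 9 | 1·3+2·3+4·0 = 9
Z: 4·0+3·6+2·1 = 20 | 1·4+2·8+4·0 = 20
E: 4·7+3·0+2·1 = 30 | 1·0+2·7+4·4 = 30
J: 4·5+3·3+2·5 = 39 | 1·5+2·5+4·6 = 39
G: 4·0+3·6+2·8 = 34 | 1·6+2·6+4·4 = 34
gcd(4,3,2,1,2,4) = 1

Coefficients: [4, 3, 2, 1, 2, 4]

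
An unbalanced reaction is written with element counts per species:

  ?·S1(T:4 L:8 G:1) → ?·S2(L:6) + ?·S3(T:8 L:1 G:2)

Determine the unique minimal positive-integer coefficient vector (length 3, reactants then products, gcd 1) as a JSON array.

T: 4·4 = 16 | 5·0+2·8 = 16
L: 4·8 = 32 | 5·6+2·1 = 32
G: 4·1 = 4 | 5·0+2·2 = 4
gcd(4,5,2) = 1

Coefficients: [4, 5, 2]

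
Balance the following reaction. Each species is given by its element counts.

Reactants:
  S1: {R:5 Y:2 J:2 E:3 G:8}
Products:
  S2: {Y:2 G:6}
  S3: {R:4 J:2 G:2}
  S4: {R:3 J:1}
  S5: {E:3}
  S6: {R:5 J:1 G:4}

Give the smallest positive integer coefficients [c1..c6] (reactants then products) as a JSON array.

Coefficients: [6, 6, 4, 3, 6, 1]

R: 6·5 = 30 | 6·0+4·4+3·3+6·0+1·5 = 30
Y: 6·2 = 12 | 6·2+4·0+3·0+6·0+1·0 = 12
J: 6·2 = 12 | 6·0+4·2+3·1+6·0+1·1 = 12
E: 6·3 = 18 | 6·0+4·0+3·0+6·3+1·0 = 18
G: 6·8 = 48 | 6·6+4·2+3·0+6·0+1·4 = 48
gcd(6,6,4,3,6,1) = 1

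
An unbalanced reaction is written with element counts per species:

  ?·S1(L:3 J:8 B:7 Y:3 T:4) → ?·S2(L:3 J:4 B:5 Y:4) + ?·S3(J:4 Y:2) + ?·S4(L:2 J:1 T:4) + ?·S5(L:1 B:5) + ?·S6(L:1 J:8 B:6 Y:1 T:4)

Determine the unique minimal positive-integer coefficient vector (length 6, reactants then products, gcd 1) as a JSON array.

L: 6·3 = 18 | 1·3+6·0+4·2+5·1+2·1 = 18
J: 6·8 = 48 | 1·4+6·4+4·1+5·0+2·8 = 48
B: 6·7 = 42 | 1·5+6·0+4·0+5·5+2·6 = 42
Y: 6·3 = 18 | 1·4+6·2+4·0+5·0+2·1 = 18
T: 6·4 = 24 | 1·0+6·0+4·4+5·0+2·4 = 24
gcd(6,1,6,4,5,2) = 1

Coefficients: [6, 1, 6, 4, 5, 2]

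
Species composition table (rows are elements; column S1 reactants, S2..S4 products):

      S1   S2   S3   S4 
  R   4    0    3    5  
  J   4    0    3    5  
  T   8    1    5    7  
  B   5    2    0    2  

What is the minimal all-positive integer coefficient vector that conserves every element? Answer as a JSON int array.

R: 2·4 = 8 | 4·0+1·3+1·5 = 8
J: 2·4 = 8 | 4·0+1·3+1·5 = 8
T: 2·8 = 16 | 4·1+1·5+1·7 = 16
B: 2·5 = 10 | 4·2+1·0+1·2 = 10
gcd(2,4,1,1) = 1

Coefficients: [2, 4, 1, 1]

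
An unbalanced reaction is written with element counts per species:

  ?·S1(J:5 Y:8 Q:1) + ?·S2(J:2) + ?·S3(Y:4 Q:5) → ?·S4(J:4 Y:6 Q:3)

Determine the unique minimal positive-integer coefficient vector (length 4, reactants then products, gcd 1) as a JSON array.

J: 2·5+3·2+2·0 = 16 | 4·4 = 16
Y: 2·8+3·0+2·4 = 24 | 4·6 = 24
Q: 2·1+3·0+2·5 = 12 | 4·3 = 12
gcd(2,3,2,4) = 1

Coefficients: [2, 3, 2, 4]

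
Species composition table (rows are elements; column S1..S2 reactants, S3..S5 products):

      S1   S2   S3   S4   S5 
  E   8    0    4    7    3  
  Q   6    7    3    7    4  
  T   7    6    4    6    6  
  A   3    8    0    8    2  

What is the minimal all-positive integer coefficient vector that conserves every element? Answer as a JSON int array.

Coefficients: [6, 1, 6, 3, 1]

E: 6·8+1·0 = 48 | 6·4+3·7+1·3 = 48
Q: 6·6+1·7 = 43 | 6·3+3·7+1·4 = 43
T: 6·7+1·6 = 48 | 6·4+3·6+1·6 = 48
A: 6·3+1·8 = 26 | 6·0+3·8+1·2 = 26
gcd(6,1,6,3,1) = 1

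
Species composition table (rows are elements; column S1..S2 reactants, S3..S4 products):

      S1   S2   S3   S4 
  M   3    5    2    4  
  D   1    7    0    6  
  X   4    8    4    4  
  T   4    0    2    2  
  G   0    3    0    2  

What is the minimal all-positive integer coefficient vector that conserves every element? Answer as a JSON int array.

M: 4·3+2·5 = 22 | 5·2+3·4 = 22
D: 4·1+2·7 = 18 | 5·0+3·6 = 18
X: 4·4+2·8 = 32 | 5·4+3·4 = 32
T: 4·4+2·0 = 16 | 5·2+3·2 = 16
G: 4·0+2·3 = 6 | 5·0+3·2 = 6
gcd(4,2,5,3) = 1

Coefficients: [4, 2, 5, 3]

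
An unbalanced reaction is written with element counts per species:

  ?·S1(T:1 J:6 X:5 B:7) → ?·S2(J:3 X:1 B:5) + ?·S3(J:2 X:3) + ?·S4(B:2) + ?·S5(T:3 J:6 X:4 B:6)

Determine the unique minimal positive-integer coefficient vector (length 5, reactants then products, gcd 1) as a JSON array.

Coefficients: [6, 4, 6, 5, 2]

T: 6·1 = 6 | 4·0+6·0+5·0+2·3 = 6
J: 6·6 = 36 | 4·3+6·2+5·0+2·6 = 36
X: 6·5 = 30 | 4·1+6·3+5·0+2·4 = 30
B: 6·7 = 42 | 4·5+6·0+5·2+2·6 = 42
gcd(6,4,6,5,2) = 1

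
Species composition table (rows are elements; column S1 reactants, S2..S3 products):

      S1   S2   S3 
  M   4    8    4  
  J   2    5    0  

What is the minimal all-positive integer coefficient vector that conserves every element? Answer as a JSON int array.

M: 5·4 = 20 | 2·8+1·4 = 20
J: 5·2 = 10 | 2·5+1·0 = 10
gcd(5,2,1) = 1

Coefficients: [5, 2, 1]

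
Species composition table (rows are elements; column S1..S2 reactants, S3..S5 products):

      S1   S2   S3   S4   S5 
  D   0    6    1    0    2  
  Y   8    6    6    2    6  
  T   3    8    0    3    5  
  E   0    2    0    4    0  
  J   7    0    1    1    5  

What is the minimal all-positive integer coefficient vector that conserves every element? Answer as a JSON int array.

Coefficients: [4, 2, 2, 1, 5]

D: 4·0+2·6 = 12 | 2·1+1·0+5·2 = 12
Y: 4·8+2·6 = 44 | 2·6+1·2+5·6 = 44
T: 4·3+2·8 = 28 | 2·0+1·3+5·5 = 28
E: 4·0+2·2 = 4 | 2·0+1·4+5·0 = 4
J: 4·7+2·0 = 28 | 2·1+1·1+5·5 = 28
gcd(4,2,2,1,5) = 1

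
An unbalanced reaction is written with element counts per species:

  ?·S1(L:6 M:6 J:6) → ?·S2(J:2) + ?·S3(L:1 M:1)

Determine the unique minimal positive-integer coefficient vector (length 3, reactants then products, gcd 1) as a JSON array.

Coefficients: [1, 3, 6]

L: 1·6 = 6 | 3·0+6·1 = 6
M: 1·6 = 6 | 3·0+6·1 = 6
J: 1·6 = 6 | 3·2+6·0 = 6
gcd(1,3,6) = 1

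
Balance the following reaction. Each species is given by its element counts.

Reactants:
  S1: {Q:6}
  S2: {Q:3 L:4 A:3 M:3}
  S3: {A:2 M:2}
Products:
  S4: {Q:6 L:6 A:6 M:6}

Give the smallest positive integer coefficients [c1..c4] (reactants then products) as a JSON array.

Coefficients: [1, 6, 3, 4]

Q: 1·6+6·3+3·0 = 24 | 4·6 = 24
L: 1·0+6·4+3·0 = 24 | 4·6 = 24
A: 1·0+6·3+3·2 = 24 | 4·6 = 24
M: 1·0+6·3+3·2 = 24 | 4·6 = 24
gcd(1,6,3,4) = 1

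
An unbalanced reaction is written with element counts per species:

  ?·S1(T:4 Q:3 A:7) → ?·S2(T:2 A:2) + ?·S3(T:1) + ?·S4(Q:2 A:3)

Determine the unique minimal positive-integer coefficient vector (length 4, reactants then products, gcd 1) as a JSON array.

T: 4·4 = 16 | 5·2+6·1+6·0 = 16
Q: 4·3 = 12 | 5·0+6·0+6·2 = 12
A: 4·7 = 28 | 5·2+6·0+6·3 = 28
gcd(4,5,6,6) = 1

Coefficients: [4, 5, 6, 6]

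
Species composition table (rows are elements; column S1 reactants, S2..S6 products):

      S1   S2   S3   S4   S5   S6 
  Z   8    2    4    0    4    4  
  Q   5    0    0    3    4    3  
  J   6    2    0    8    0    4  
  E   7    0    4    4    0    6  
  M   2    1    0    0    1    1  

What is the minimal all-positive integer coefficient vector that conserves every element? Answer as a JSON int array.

Z: 6·8 = 48 | 4·2+2·4+1·0+3·4+5·4 = 48
Q: 6·5 = 30 | 4·0+2·0+1·3+3·4+5·3 = 30
J: 6·6 = 36 | 4·2+2·0+1·8+3·0+5·4 = 36
E: 6·7 = 42 | 4·0+2·4+1·4+3·0+5·6 = 42
M: 6·2 = 12 | 4·1+2·0+1·0+3·1+5·1 = 12
gcd(6,4,2,1,3,5) = 1

Coefficients: [6, 4, 2, 1, 3, 5]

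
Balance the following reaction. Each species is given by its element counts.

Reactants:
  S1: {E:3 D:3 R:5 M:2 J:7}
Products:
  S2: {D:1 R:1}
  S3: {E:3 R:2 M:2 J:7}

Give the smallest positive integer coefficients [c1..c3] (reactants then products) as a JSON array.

E: 1·3 = 3 | 3·0+1·3 = 3
D: 1·3 = 3 | 3·1+1·0 = 3
R: 1·5 = 5 | 3·1+1·2 = 5
M: 1·2 = 2 | 3·0+1·2 = 2
J: 1·7 = 7 | 3·0+1·7 = 7
gcd(1,3,1) = 1

Coefficients: [1, 3, 1]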